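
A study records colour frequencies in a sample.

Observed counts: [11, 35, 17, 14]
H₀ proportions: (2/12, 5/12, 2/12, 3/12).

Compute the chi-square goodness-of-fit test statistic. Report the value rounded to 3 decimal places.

n = 77; E_i = n·p_i = [12.83, 32.08, 12.83, 19.25]
χ² = (11−12.83)²/12.83 + (35−32.08)²/32.08 + (17−12.83)²/12.83 + (14−19.25)²/19.25 = 3.3117
df = 3

test statistic = 3.312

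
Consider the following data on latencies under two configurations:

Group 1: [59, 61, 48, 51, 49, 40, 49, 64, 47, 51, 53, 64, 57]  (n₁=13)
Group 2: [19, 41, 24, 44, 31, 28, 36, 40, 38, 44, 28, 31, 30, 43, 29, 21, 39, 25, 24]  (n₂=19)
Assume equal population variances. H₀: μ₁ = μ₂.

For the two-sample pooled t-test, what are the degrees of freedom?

degrees of freedom = 30

df = n₁ + n₂ − 2 = 13 + 19 − 2 = 30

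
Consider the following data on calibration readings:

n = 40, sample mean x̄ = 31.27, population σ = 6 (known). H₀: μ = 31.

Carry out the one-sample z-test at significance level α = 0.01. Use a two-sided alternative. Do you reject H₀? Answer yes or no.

reject H₀: no

SE = σ/√n = 6/√40 = 0.9487
z = (x̄−μ₀)/SE = (31.27−31)/0.9487 = 0.2846
p-value (two-sided) = 0.77595
At α=0.01: p ≥ α → fail to reject H₀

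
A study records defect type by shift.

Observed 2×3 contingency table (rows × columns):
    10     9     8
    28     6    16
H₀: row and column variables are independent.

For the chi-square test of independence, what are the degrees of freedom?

degrees of freedom = 2

df = (r−1)(c−1) = (2−1)·(3−1) = 2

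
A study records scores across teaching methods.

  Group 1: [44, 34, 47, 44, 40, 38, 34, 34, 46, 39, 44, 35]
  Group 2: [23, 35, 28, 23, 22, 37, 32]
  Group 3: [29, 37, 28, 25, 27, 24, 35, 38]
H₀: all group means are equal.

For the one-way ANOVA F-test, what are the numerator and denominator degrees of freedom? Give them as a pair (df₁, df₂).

degrees of freedom = [2, 24]

k = 3 groups, N = 27 total
df = (k−1, N−k) = (3−1, 27−3) = (2, 24)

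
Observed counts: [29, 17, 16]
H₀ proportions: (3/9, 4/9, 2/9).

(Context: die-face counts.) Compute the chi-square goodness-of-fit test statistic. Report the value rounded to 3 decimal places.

n = 62; E_i = n·p_i = [20.67, 27.56, 13.78]
χ² = (29−20.67)²/20.67 + (17−27.56)²/27.56 + (16−13.78)²/13.78 = 7.7621
df = 2

test statistic = 7.762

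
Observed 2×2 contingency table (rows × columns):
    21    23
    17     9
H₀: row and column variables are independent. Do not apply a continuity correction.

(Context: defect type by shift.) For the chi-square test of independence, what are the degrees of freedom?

degrees of freedom = 1

df = (r−1)(c−1) = (2−1)·(2−1) = 1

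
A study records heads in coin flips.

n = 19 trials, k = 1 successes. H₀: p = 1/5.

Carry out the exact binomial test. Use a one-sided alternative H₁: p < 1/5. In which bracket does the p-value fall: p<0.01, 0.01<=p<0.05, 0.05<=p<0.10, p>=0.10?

Exact binomial: n=19, k=1, p₀=1/5=0.2000
P(X≤1) from Σ C(n,i)·p₀^i·(1−p₀)^(n−i)
p-value (one-sided, H₁ less) = 0.08287
→ bracket: 0.05<=p<0.10

p-value bracket: 0.05<=p<0.10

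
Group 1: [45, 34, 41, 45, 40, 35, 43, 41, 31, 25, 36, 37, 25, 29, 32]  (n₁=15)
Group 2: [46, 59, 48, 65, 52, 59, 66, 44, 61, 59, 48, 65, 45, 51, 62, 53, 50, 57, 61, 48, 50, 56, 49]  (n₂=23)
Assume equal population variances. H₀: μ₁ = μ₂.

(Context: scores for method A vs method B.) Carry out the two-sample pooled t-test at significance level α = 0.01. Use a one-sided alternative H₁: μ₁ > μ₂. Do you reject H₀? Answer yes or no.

reject H₀: no

x̄₁=35.933, s₁=6.628, n₁=15
x̄₂=54.522, s₂=6.921, n₂=23
s_p² = [14·6.628² + 22·6.921²]/36 = 46.3520
SE = √(s_p²·(1/15+1/23)) = 2.2595
t = (35.933−54.522)/2.2595 = -8.2267
df = 36
p-value (one-sided, H₁ greater) = 1.00000
At α=0.01: p ≥ α → fail to reject H₀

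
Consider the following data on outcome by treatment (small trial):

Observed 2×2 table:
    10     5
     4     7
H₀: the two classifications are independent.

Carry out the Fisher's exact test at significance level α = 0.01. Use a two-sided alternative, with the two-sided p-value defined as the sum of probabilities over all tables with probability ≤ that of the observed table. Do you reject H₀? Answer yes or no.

reject H₀: no

Margins: r₁=15, r₂=11, c₁=14, c₂=12, n=26
p_obs = C(15,10)·C(11,4)/C(26,14); sum pmf over tables with pmf ≤ p_obs
p-value (two-sided) = 0.23286
At α=0.01: p ≥ α → fail to reject H₀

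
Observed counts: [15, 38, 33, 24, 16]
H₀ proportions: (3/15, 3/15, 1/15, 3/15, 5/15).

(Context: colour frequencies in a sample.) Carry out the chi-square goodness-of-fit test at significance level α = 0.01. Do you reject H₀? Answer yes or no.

n = 126; E_i = n·p_i = [25.20, 25.20, 8.40, 25.20, 42.00]
χ² = (15−25.20)²/25.20 + (38−25.20)²/25.20 + (33−8.40)²/8.40 + (24−25.20)²/25.20 + (16−42.00)²/42.00 = 98.8254
df = 4
p-value (upper-tail) = 0.00000
At α=0.01: p < α → reject H₀

reject H₀: yes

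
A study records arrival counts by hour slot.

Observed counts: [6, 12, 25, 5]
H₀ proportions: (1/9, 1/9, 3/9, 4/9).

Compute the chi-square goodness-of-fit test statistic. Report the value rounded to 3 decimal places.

test statistic = 25.984

n = 48; E_i = n·p_i = [5.33, 5.33, 16.00, 21.33]
χ² = (6−5.33)²/5.33 + (12−5.33)²/5.33 + (25−16.00)²/16.00 + (5−21.33)²/21.33 = 25.9844
df = 3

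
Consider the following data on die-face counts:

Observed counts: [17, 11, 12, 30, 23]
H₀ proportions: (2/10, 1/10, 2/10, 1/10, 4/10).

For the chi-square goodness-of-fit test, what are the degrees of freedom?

df = k − 1 = 5 − 1 = 4

degrees of freedom = 4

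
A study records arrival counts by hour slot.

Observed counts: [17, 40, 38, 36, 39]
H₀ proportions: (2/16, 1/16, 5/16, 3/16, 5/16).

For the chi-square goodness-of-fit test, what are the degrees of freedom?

df = k − 1 = 5 − 1 = 4

degrees of freedom = 4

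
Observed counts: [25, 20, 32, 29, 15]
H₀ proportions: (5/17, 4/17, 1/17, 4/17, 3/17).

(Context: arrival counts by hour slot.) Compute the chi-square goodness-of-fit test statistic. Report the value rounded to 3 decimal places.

n = 121; E_i = n·p_i = [35.59, 28.47, 7.12, 28.47, 21.35]
χ² = (25−35.59)²/35.59 + (20−28.47)²/28.47 + (32−7.12)²/7.12 + (29−28.47)²/28.47 + (15−21.35)²/21.35 = 94.5558
df = 4

test statistic = 94.556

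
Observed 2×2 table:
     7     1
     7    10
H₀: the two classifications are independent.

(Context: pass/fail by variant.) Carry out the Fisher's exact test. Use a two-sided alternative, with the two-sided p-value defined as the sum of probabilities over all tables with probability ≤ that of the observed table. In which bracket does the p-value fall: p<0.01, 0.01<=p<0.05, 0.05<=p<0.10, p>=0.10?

p-value bracket: 0.01<=p<0.05

Margins: r₁=8, r₂=17, c₁=14, c₂=11, n=25
p_obs = C(8,7)·C(17,7)/C(25,14); sum pmf over tables with pmf ≤ p_obs
p-value (two-sided) = 0.04211
→ bracket: 0.01<=p<0.05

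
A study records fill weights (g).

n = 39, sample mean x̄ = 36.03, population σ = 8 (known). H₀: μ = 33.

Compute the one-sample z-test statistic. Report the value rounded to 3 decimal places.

SE = σ/√n = 8/√39 = 1.2810
z = (x̄−μ₀)/SE = (36.03−33)/1.2810 = 2.3653

test statistic = 2.365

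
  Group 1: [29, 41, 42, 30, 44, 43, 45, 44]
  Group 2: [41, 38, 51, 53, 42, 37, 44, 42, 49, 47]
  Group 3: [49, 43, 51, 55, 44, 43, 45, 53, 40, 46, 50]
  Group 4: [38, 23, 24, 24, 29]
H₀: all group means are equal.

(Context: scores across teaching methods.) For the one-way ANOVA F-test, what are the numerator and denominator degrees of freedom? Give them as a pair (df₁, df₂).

degrees of freedom = [3, 30]

k = 4 groups, N = 34 total
df = (k−1, N−k) = (4−1, 34−4) = (3, 30)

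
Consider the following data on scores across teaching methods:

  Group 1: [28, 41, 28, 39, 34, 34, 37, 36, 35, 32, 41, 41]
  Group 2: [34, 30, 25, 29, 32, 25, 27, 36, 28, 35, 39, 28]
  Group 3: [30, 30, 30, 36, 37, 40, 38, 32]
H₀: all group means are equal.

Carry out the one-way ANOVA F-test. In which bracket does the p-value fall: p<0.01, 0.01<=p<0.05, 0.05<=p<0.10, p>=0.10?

p-value bracket: 0.01<=p<0.05

Group means [35.50, 30.67, 34.12], grand mean 33.344
SSB = Σnᵢ(x̄ᵢ−x̄)² = 146.677; SSW = ΣΣ(x−x̄ᵢ)² = 576.542
MSB = 146.677/2 = 73.3385; MSW = 576.542/29 = 19.8807
F = MSB/MSW = 3.6889
df = (2, 29)
p-value (upper-tail) = 0.03738
→ bracket: 0.01<=p<0.05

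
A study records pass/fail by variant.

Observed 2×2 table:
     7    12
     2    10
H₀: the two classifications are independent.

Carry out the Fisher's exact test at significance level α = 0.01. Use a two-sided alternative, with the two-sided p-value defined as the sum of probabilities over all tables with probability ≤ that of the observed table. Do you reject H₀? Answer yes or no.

reject H₀: no

Margins: r₁=19, r₂=12, c₁=9, c₂=22, n=31
p_obs = C(19,7)·C(12,2)/C(31,9); sum pmf over tables with pmf ≤ p_obs
p-value (two-sided) = 0.41841
At α=0.01: p ≥ α → fail to reject H₀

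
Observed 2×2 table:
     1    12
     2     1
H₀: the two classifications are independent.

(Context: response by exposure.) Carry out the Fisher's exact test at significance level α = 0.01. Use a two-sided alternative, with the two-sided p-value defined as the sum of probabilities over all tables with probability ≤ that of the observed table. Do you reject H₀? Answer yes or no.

Margins: r₁=13, r₂=3, c₁=3, c₂=13, n=16
p_obs = C(13,1)·C(3,2)/C(16,3); sum pmf over tables with pmf ≤ p_obs
p-value (two-sided) = 0.07143
At α=0.01: p ≥ α → fail to reject H₀

reject H₀: no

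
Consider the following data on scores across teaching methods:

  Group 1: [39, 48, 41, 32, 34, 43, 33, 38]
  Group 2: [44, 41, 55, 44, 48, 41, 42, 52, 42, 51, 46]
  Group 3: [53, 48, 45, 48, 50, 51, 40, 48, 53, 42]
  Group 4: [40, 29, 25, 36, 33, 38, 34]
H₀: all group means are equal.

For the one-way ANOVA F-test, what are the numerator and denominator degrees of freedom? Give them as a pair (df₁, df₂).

k = 4 groups, N = 36 total
df = (k−1, N−k) = (4−1, 36−4) = (3, 32)

degrees of freedom = [3, 32]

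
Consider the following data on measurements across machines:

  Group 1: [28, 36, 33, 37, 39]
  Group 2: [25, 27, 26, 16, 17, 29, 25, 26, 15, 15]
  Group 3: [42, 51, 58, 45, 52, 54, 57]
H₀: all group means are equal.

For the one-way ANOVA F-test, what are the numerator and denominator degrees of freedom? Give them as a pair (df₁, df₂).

degrees of freedom = [2, 19]

k = 3 groups, N = 22 total
df = (k−1, N−k) = (3−1, 22−3) = (2, 19)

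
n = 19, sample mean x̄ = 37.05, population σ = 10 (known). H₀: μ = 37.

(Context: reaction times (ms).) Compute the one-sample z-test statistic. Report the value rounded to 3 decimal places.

test statistic = 0.022

SE = σ/√n = 10/√19 = 2.2942
z = (x̄−μ₀)/SE = (37.05−37)/2.2942 = 0.0218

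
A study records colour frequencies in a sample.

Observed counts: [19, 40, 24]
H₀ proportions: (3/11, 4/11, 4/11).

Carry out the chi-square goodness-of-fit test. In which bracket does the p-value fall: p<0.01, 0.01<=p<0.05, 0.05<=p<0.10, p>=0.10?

p-value bracket: 0.05<=p<0.10

n = 83; E_i = n·p_i = [22.64, 30.18, 30.18]
χ² = (19−22.64)²/22.64 + (40−30.18)²/30.18 + (24−30.18)²/30.18 = 5.0442
df = 2
p-value (upper-tail) = 0.08029
→ bracket: 0.05<=p<0.10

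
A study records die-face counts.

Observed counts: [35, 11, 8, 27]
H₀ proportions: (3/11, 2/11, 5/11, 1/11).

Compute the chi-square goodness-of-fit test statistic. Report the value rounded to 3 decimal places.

test statistic = 83.407

n = 81; E_i = n·p_i = [22.09, 14.73, 36.82, 7.36]
χ² = (35−22.09)²/22.09 + (11−14.73)²/14.73 + (8−36.82)²/36.82 + (27−7.36)²/7.36 = 83.4070
df = 3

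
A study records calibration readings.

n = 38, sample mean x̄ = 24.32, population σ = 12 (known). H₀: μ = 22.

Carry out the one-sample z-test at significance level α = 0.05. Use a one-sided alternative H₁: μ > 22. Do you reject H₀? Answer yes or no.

reject H₀: no

SE = σ/√n = 12/√38 = 1.9467
z = (x̄−μ₀)/SE = (24.32−22)/1.9467 = 1.1918
p-value (one-sided, H₁ greater) = 0.11667
At α=0.05: p ≥ α → fail to reject H₀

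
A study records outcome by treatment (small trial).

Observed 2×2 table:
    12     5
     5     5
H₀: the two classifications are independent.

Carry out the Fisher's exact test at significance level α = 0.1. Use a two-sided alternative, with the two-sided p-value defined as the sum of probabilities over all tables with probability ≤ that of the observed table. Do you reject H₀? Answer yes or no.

reject H₀: no

Margins: r₁=17, r₂=10, c₁=17, c₂=10, n=27
p_obs = C(17,12)·C(10,5)/C(27,17); sum pmf over tables with pmf ≤ p_obs
p-value (two-sided) = 0.41530
At α=0.1: p ≥ α → fail to reject H₀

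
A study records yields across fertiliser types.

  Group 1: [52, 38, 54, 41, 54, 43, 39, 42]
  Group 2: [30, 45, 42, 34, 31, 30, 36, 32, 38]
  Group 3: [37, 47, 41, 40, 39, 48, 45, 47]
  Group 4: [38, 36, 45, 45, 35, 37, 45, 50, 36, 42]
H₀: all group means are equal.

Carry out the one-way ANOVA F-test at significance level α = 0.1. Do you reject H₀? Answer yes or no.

reject H₀: yes

Group means [45.38, 35.33, 43.00, 40.90], grand mean 40.971
SSB = Σnᵢ(x̄ᵢ−x̄)² = 474.196; SSW = ΣΣ(x−x̄ᵢ)² = 924.775
MSB = 474.196/3 = 158.0655; MSW = 924.775/31 = 29.8315
F = MSB/MSW = 5.2986
df = (3, 31)
p-value (upper-tail) = 0.00457
At α=0.1: p < α → reject H₀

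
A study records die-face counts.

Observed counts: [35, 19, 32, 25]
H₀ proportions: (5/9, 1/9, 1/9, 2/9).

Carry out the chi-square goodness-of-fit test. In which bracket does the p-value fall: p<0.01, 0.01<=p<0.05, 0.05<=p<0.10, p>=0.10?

p-value bracket: p<0.01

n = 111; E_i = n·p_i = [61.67, 12.33, 12.33, 24.67]
χ² = (35−61.67)²/61.67 + (19−12.33)²/12.33 + (32−12.33)²/12.33 + (25−24.67)²/24.67 = 46.5000
df = 3
p-value (upper-tail) = 0.00000
→ bracket: p<0.01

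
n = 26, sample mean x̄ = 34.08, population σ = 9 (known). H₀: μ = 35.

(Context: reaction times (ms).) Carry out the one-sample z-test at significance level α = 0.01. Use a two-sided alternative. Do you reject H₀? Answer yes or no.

reject H₀: no

SE = σ/√n = 9/√26 = 1.7650
z = (x̄−μ₀)/SE = (34.08−35)/1.7650 = -0.5212
p-value (two-sided) = 0.60220
At α=0.01: p ≥ α → fail to reject H₀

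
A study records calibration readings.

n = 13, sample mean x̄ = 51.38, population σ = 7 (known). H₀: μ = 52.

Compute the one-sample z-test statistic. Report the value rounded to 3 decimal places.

SE = σ/√n = 7/√13 = 1.9415
z = (x̄−μ₀)/SE = (51.38−52)/1.9415 = -0.3193

test statistic = -0.319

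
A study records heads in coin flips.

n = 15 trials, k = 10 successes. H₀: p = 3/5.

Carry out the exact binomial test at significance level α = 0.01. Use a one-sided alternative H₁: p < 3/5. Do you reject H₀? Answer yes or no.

reject H₀: no

Exact binomial: n=15, k=10, p₀=3/5=0.6000
P(X≤10) from Σ C(n,i)·p₀^i·(1−p₀)^(n−i)
p-value (one-sided, H₁ less) = 0.78272
At α=0.01: p ≥ α → fail to reject H₀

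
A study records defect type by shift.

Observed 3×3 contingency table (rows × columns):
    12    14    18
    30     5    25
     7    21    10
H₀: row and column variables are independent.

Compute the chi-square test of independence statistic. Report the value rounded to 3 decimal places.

Row totals [44, 60, 38], col totals [49, 40, 53], n=142
χ² = (12−15.18)²/15.18 + (14−12.39)²/12.39 + (18−16.42)²/16.42 + (30−20.70)²/20.70 + (5−16.90)²/16.90 + (25−22.39)²/22.39 + (7−13.11)²/13.11 + (21−10.70)²/10.70 + (10−14.18)²/14.18 = 27.8704
df = 4

test statistic = 27.870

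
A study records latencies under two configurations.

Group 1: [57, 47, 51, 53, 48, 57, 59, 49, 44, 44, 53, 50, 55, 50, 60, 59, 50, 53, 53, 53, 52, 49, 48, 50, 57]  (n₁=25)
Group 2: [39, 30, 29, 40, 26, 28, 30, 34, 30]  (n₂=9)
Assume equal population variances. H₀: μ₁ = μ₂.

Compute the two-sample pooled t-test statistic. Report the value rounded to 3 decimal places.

x̄₁=52.040, s₁=4.430, n₁=25
x̄₂=31.778, s₂=4.868, n₂=9
s_p² = [24·4.430² + 8·4.868²]/32 = 20.6411
SE = √(s_p²·(1/25+1/9)) = 1.7661
t = (52.040−31.778)/1.7661 = 11.4729
df = 32

test statistic = 11.473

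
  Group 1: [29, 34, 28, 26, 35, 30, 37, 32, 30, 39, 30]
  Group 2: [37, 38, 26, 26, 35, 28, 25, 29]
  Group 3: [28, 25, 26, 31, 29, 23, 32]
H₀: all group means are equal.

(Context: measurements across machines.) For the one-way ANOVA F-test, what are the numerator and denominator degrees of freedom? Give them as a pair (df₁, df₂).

degrees of freedom = [2, 23]

k = 3 groups, N = 26 total
df = (k−1, N−k) = (3−1, 26−3) = (2, 23)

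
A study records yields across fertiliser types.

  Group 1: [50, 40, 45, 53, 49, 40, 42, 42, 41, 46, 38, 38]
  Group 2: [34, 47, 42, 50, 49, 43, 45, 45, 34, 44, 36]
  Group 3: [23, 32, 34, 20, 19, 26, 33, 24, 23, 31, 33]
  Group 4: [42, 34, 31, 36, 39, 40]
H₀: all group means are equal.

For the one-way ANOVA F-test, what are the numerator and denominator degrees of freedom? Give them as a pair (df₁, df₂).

k = 4 groups, N = 40 total
df = (k−1, N−k) = (4−1, 40−4) = (3, 36)

degrees of freedom = [3, 36]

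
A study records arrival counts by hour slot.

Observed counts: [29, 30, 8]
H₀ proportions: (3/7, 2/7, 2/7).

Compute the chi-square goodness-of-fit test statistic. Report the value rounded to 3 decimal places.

n = 67; E_i = n·p_i = [28.71, 19.14, 19.14]
χ² = (29−28.71)²/28.71 + (30−19.14)²/19.14 + (8−19.14)²/19.14 = 12.6468
df = 2

test statistic = 12.647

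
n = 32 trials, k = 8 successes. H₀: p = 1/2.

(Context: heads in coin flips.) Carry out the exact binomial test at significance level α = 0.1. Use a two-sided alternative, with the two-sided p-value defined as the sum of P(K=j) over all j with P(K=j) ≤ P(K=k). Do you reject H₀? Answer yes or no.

Exact binomial: n=32, k=8, p₀=1/2=0.5000
P(X=j) = C(n,j)·p₀^j·(1−p₀)^(n−j); p = Σ P(X=j) over j with P(X=j) ≤ P(X=8)
p-value (two-sided) = 0.00700
At α=0.1: p < α → reject H₀

reject H₀: yes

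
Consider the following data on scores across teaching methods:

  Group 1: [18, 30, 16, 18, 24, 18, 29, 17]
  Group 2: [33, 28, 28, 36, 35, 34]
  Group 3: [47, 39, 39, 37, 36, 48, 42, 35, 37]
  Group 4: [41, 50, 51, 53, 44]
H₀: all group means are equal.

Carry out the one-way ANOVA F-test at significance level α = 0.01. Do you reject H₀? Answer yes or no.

Group means [21.25, 32.33, 40.00, 47.80], grand mean 34.393
SSB = Σnᵢ(x̄ᵢ−x̄)² = 2589.045; SSW = ΣΣ(x−x̄ᵢ)² = 563.633
MSB = 2589.045/3 = 863.0151; MSW = 563.633/24 = 23.4847
F = MSB/MSW = 36.7479
df = (3, 24)
p-value (upper-tail) = 0.00000
At α=0.01: p < α → reject H₀

reject H₀: yes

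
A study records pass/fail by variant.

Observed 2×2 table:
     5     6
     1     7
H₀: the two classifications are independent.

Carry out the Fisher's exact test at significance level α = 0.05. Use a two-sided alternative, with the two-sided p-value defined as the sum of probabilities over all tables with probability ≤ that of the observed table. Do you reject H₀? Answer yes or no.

Margins: r₁=11, r₂=8, c₁=6, c₂=13, n=19
p_obs = C(11,5)·C(8,1)/C(19,6); sum pmf over tables with pmf ≤ p_obs
p-value (two-sided) = 0.17699
At α=0.05: p ≥ α → fail to reject H₀

reject H₀: no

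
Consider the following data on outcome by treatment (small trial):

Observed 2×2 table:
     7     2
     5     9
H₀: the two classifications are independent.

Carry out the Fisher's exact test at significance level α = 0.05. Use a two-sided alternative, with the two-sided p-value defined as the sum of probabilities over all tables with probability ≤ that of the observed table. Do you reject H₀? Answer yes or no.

reject H₀: no

Margins: r₁=9, r₂=14, c₁=12, c₂=11, n=23
p_obs = C(9,7)·C(14,5)/C(23,12); sum pmf over tables with pmf ≤ p_obs
p-value (two-sided) = 0.08938
At α=0.05: p ≥ α → fail to reject H₀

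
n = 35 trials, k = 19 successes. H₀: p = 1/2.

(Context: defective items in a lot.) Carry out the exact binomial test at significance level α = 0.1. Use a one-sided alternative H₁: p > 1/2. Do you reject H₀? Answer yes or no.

Exact binomial: n=35, k=19, p₀=1/2=0.5000
P(X≥19) from Σ C(n,i)·p₀^i·(1−p₀)^(n−i)
p-value (one-sided, H₁ greater) = 0.36794
At α=0.1: p ≥ α → fail to reject H₀

reject H₀: no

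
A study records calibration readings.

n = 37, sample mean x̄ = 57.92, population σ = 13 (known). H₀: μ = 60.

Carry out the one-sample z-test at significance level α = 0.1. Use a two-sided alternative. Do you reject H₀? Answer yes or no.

SE = σ/√n = 13/√37 = 2.1372
z = (x̄−μ₀)/SE = (57.92−60)/2.1372 = -0.9732
p-value (two-sided) = 0.33043
At α=0.1: p ≥ α → fail to reject H₀

reject H₀: no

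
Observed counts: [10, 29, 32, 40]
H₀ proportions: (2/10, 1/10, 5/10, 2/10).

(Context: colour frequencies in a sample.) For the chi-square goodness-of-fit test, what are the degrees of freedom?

degrees of freedom = 3

df = k − 1 = 4 − 1 = 3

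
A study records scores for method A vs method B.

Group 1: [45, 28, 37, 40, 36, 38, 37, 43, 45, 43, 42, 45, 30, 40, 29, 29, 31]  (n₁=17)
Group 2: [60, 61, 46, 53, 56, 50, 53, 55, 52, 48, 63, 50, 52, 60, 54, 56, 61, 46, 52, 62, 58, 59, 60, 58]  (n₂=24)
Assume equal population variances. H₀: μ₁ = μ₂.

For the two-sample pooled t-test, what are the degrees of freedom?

degrees of freedom = 39

df = n₁ + n₂ − 2 = 17 + 24 − 2 = 39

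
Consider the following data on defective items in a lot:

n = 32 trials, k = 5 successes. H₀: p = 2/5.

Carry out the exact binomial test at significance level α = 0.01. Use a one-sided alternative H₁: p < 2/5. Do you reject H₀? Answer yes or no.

reject H₀: yes

Exact binomial: n=32, k=5, p₀=2/5=0.4000
P(X≤5) from Σ C(n,i)·p₀^i·(1−p₀)^(n−i)
p-value (one-sided, H₁ less) = 0.00281
At α=0.01: p < α → reject H₀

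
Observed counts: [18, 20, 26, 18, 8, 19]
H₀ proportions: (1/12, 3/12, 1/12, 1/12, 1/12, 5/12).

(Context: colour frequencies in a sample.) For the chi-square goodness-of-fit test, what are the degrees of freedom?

degrees of freedom = 5

df = k − 1 = 6 − 1 = 5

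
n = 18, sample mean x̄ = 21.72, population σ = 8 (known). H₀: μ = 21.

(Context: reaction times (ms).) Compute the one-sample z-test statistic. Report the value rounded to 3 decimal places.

SE = σ/√n = 8/√18 = 1.8856
z = (x̄−μ₀)/SE = (21.72−21)/1.8856 = 0.3818

test statistic = 0.382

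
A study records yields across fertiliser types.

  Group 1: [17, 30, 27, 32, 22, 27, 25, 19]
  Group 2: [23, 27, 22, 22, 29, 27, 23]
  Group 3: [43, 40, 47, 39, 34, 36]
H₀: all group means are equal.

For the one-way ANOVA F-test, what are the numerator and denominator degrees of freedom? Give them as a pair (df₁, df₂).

k = 3 groups, N = 21 total
df = (k−1, N−k) = (3−1, 21−3) = (2, 18)

degrees of freedom = [2, 18]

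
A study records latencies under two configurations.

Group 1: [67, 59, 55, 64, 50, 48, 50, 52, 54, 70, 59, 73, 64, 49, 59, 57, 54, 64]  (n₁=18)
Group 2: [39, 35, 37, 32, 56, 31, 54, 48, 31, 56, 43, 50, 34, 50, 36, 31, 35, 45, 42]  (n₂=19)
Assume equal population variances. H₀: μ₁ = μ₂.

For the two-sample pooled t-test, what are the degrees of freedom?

degrees of freedom = 35

df = n₁ + n₂ − 2 = 18 + 19 − 2 = 35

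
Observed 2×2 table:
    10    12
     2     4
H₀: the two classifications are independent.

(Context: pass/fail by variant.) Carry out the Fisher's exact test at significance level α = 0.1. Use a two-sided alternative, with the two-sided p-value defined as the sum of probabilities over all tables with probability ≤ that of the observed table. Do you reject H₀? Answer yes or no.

Margins: r₁=22, r₂=6, c₁=12, c₂=16, n=28
p_obs = C(22,10)·C(6,2)/C(28,12); sum pmf over tables with pmf ≤ p_obs
p-value (two-sided) = 0.67298
At α=0.1: p ≥ α → fail to reject H₀

reject H₀: no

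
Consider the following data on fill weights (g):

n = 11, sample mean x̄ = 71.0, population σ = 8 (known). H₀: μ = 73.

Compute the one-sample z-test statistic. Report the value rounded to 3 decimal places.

test statistic = -0.829

SE = σ/√n = 8/√11 = 2.4121
z = (x̄−μ₀)/SE = (71.0−73)/2.4121 = -0.8292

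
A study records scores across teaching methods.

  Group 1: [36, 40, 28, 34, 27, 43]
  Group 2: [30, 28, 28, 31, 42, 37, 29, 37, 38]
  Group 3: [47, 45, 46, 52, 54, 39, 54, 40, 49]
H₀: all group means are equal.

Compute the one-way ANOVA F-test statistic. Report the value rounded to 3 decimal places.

Group means [34.67, 33.33, 47.33], grand mean 38.917
SSB = Σnᵢ(x̄ᵢ−x̄)² = 1026.500; SSW = ΣΣ(x−x̄ᵢ)² = 663.333
MSB = 1026.500/2 = 513.2500; MSW = 663.333/21 = 31.5873
F = MSB/MSW = 16.2486
df = (2, 21)

test statistic = 16.249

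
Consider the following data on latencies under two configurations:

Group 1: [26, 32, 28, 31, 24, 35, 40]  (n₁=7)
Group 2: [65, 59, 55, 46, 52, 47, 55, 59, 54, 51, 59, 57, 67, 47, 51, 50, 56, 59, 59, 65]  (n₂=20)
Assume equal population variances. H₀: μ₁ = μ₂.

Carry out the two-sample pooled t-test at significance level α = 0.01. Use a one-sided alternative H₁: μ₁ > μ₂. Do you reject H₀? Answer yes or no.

reject H₀: no

x̄₁=30.857, s₁=5.490, n₁=7
x̄₂=55.650, s₂=6.055, n₂=20
s_p² = [6·5.490² + 19·6.055²]/25 = 35.0963
SE = √(s_p²·(1/7+1/20)) = 2.6016
t = (30.857−55.650)/2.6016 = -9.5297
df = 25
p-value (one-sided, H₁ greater) = 1.00000
At α=0.01: p ≥ α → fail to reject H₀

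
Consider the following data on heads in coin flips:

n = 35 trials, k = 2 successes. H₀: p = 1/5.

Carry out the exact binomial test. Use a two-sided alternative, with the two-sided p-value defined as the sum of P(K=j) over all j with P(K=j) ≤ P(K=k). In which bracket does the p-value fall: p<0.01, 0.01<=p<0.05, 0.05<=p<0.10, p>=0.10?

p-value bracket: 0.01<=p<0.05

Exact binomial: n=35, k=2, p₀=1/5=0.2000
P(X=j) = C(n,j)·p₀^j·(1−p₀)^(n−j); p = Σ P(X=j) over j with P(X=j) ≤ P(X=2)
p-value (two-sided) = 0.03322
→ bracket: 0.01<=p<0.05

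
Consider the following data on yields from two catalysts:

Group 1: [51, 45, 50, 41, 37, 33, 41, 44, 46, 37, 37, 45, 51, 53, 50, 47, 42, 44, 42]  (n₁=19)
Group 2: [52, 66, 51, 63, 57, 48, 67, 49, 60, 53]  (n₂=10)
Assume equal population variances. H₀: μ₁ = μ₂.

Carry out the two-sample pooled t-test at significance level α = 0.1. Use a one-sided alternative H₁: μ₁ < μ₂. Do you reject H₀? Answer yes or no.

reject H₀: yes

x̄₁=44.000, s₁=5.578, n₁=19
x̄₂=56.600, s₂=7.043, n₂=10
s_p² = [18·5.578² + 9·7.043²]/27 = 37.2741
SE = √(s_p²·(1/19+1/10)) = 2.3852
t = (44.000−56.600)/2.3852 = -5.2826
df = 27
p-value (one-sided, H₁ less) = 0.00001
At α=0.1: p < α → reject H₀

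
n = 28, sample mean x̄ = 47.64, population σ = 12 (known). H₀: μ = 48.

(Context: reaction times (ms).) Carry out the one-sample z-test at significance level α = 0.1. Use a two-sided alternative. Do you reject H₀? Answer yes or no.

reject H₀: no

SE = σ/√n = 12/√28 = 2.2678
z = (x̄−μ₀)/SE = (47.64−48)/2.2678 = -0.1587
p-value (two-sided) = 0.87387
At α=0.1: p ≥ α → fail to reject H₀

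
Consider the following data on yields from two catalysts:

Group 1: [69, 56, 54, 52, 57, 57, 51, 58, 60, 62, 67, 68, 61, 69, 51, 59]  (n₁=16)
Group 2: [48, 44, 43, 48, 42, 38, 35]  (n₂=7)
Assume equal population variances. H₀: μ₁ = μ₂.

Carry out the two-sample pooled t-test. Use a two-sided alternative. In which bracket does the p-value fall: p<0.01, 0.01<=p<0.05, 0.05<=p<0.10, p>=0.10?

p-value bracket: p<0.01

x̄₁=59.438, s₁=6.196, n₁=16
x̄₂=42.571, s₂=4.826, n₂=7
s_p² = [15·6.196² + 6·4.826²]/21 = 34.0787
SE = √(s_p²·(1/16+1/7)) = 2.6454
t = (59.438−42.571)/2.6454 = 6.3756
df = 21
p-value (two-sided) = 0.00000
→ bracket: p<0.01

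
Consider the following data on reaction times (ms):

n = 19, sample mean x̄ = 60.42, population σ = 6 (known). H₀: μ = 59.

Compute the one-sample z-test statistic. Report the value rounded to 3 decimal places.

SE = σ/√n = 6/√19 = 1.3765
z = (x̄−μ₀)/SE = (60.42−59)/1.3765 = 1.0316

test statistic = 1.032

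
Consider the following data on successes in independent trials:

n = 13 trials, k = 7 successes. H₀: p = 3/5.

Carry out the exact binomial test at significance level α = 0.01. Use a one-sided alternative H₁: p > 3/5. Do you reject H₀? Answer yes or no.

reject H₀: no

Exact binomial: n=13, k=7, p₀=3/5=0.6000
P(X≥7) from Σ C(n,i)·p₀^i·(1−p₀)^(n−i)
p-value (one-sided, H₁ greater) = 0.77116
At α=0.01: p ≥ α → fail to reject H₀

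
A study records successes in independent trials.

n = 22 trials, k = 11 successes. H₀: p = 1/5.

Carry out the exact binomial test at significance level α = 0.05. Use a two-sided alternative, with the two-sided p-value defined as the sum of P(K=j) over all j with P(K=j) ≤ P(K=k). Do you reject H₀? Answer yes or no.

Exact binomial: n=22, k=11, p₀=1/5=0.2000
P(X=j) = C(n,j)·p₀^j·(1−p₀)^(n−j); p = Σ P(X=j) over j with P(X=j) ≤ P(X=11)
p-value (two-sided) = 0.00159
At α=0.05: p < α → reject H₀

reject H₀: yes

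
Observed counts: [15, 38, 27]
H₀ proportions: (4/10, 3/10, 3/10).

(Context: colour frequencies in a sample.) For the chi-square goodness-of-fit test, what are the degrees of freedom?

df = k − 1 = 3 − 1 = 2

degrees of freedom = 2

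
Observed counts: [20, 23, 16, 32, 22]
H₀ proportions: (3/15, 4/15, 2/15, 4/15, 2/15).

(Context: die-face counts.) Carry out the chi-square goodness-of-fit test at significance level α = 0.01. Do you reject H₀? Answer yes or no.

n = 113; E_i = n·p_i = [22.60, 30.13, 15.07, 30.13, 15.07]
χ² = (20−22.60)²/22.60 + (23−30.13)²/30.13 + (16−15.07)²/15.07 + (32−30.13)²/30.13 + (22−15.07)²/15.07 = 5.3518
df = 4
p-value (upper-tail) = 0.25307
At α=0.01: p ≥ α → fail to reject H₀

reject H₀: no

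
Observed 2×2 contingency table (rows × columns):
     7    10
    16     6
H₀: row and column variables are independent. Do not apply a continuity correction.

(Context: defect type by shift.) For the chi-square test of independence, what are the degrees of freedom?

degrees of freedom = 1

df = (r−1)(c−1) = (2−1)·(2−1) = 1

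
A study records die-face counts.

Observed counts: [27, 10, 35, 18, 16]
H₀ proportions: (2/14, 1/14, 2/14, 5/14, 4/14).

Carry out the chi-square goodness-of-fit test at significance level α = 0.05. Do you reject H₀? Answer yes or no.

reject H₀: yes

n = 106; E_i = n·p_i = [15.14, 7.57, 15.14, 37.86, 30.29]
χ² = (27−15.14)²/15.14 + (10−7.57)²/7.57 + (35−15.14)²/15.14 + (18−37.86)²/37.86 + (16−30.29)²/30.29 = 53.2566
df = 4
p-value (upper-tail) = 0.00000
At α=0.05: p < α → reject H₀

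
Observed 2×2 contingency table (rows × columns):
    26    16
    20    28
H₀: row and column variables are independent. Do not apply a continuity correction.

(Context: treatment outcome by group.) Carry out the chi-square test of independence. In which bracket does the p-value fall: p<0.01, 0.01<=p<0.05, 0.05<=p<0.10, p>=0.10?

p-value bracket: 0.05<=p<0.10

Row totals [42, 48], col totals [46, 44], n=90
χ² = (26−21.47)²/21.47 + (16−20.53)²/20.53 + (20−24.53)²/24.53 + (28−23.47)²/23.47 = 3.6717
df = 1
p-value (upper-tail) = 0.05535
→ bracket: 0.05<=p<0.10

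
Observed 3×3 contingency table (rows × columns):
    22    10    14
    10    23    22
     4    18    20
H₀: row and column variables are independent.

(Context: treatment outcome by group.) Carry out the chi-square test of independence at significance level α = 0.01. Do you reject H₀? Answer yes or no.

reject H₀: yes

Row totals [46, 55, 42], col totals [36, 51, 56], n=143
χ² = (22−11.58)²/11.58 + (10−16.41)²/16.41 + (14−18.01)²/18.01 + (10−13.85)²/13.85 + (23−19.62)²/19.62 + (22−21.54)²/21.54 + (4−10.57)²/10.57 + (18−14.98)²/14.98 + (20−16.45)²/16.45 = 19.8961
df = 4
p-value (upper-tail) = 0.00052
At α=0.01: p < α → reject H₀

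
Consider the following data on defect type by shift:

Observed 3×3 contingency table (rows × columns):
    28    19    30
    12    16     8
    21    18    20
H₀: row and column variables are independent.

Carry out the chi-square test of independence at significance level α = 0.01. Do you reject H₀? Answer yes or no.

Row totals [77, 36, 59], col totals [61, 53, 58], n=172
χ² = (28−27.31)²/27.31 + (19−23.73)²/23.73 + (30−25.97)²/25.97 + (12−12.77)²/12.77 + (16−11.09)²/11.09 + (8−12.14)²/12.14 + (21−20.92)²/20.92 + (18−18.18)²/18.18 + (20−19.90)²/19.90 = 5.2171
df = 4
p-value (upper-tail) = 0.26574
At α=0.01: p ≥ α → fail to reject H₀

reject H₀: no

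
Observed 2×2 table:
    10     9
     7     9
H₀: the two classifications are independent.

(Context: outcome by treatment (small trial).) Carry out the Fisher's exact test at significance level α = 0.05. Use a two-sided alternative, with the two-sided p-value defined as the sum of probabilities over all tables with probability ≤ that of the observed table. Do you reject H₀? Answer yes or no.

Margins: r₁=19, r₂=16, c₁=17, c₂=18, n=35
p_obs = C(19,10)·C(16,7)/C(35,17); sum pmf over tables with pmf ≤ p_obs
p-value (two-sided) = 0.73799
At α=0.05: p ≥ α → fail to reject H₀

reject H₀: no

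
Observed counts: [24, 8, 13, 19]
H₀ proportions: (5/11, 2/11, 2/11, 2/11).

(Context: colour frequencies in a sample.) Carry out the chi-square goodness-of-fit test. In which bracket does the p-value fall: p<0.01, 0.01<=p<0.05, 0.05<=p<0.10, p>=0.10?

n = 64; E_i = n·p_i = [29.09, 11.64, 11.64, 11.64]
χ² = (24−29.09)²/29.09 + (8−11.64)²/11.64 + (13−11.64)²/11.64 + (19−11.64)²/11.64 = 6.8469
df = 3
p-value (upper-tail) = 0.07694
→ bracket: 0.05<=p<0.10

p-value bracket: 0.05<=p<0.10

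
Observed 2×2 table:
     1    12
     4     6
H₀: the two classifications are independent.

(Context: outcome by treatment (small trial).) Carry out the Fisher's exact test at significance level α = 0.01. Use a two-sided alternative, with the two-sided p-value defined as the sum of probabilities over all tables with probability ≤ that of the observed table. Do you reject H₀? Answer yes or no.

reject H₀: no

Margins: r₁=13, r₂=10, c₁=5, c₂=18, n=23
p_obs = C(13,1)·C(10,4)/C(23,5); sum pmf over tables with pmf ≤ p_obs
p-value (two-sided) = 0.12687
At α=0.01: p ≥ α → fail to reject H₀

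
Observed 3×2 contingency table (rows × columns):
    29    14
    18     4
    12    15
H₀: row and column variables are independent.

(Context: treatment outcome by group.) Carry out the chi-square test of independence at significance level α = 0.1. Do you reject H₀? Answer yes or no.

reject H₀: yes

Row totals [43, 22, 27], col totals [59, 33], n=92
χ² = (29−27.58)²/27.58 + (14−15.42)²/15.42 + (18−14.11)²/14.11 + (4−7.89)²/7.89 + (12−17.32)²/17.32 + (15−9.68)²/9.68 = 7.7458
df = 2
p-value (upper-tail) = 0.02080
At α=0.1: p < α → reject H₀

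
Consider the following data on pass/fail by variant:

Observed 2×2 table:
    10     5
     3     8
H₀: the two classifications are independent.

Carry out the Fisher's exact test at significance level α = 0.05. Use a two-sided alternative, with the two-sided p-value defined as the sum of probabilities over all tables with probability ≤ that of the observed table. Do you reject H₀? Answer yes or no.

reject H₀: no

Margins: r₁=15, r₂=11, c₁=13, c₂=13, n=26
p_obs = C(15,10)·C(11,3)/C(26,13); sum pmf over tables with pmf ≤ p_obs
p-value (two-sided) = 0.11070
At α=0.05: p ≥ α → fail to reject H₀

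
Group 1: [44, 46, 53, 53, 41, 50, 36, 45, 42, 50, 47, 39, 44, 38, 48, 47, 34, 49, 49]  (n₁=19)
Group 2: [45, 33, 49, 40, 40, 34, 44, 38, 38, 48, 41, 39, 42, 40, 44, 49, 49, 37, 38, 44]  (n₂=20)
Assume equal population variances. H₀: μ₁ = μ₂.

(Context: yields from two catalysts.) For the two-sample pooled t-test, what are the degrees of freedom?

df = n₁ + n₂ − 2 = 19 + 20 − 2 = 37

degrees of freedom = 37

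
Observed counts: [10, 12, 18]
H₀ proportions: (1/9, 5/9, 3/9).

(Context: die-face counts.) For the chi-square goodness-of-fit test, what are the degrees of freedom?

degrees of freedom = 2

df = k − 1 = 3 − 1 = 2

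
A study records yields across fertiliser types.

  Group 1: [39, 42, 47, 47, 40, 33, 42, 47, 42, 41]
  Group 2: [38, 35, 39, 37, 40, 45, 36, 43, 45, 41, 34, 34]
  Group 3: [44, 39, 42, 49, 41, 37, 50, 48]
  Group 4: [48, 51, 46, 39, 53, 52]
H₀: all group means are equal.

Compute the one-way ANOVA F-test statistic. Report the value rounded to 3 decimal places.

Group means [42.00, 38.92, 43.75, 48.17], grand mean 42.389
SSB = Σnᵢ(x̄ᵢ−x̄)² = 361.306; SSW = ΣΣ(x−x̄ᵢ)² = 641.250
MSB = 361.306/3 = 120.4352; MSW = 641.250/32 = 20.0391
F = MSB/MSW = 6.0100
df = (3, 32)

test statistic = 6.010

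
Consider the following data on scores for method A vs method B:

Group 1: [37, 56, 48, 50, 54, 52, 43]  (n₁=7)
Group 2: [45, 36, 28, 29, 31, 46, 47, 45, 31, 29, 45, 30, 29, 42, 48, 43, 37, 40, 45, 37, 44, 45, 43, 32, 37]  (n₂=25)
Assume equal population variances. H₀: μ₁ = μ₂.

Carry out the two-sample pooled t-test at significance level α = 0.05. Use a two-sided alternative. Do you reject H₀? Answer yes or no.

x̄₁=48.571, s₁=6.630, n₁=7
x̄₂=38.560, s₂=6.880, n₂=25
s_p² = [6·6.630² + 24·6.880²]/30 = 46.6625
SE = √(s_p²·(1/7+1/25)) = 2.9211
t = (48.571−38.560)/2.9211 = 3.4273
df = 30
p-value (two-sided) = 0.00179
At α=0.05: p < α → reject H₀

reject H₀: yes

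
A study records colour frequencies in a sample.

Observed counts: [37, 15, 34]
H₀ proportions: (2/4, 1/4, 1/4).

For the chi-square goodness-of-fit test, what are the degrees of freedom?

df = k − 1 = 3 − 1 = 2

degrees of freedom = 2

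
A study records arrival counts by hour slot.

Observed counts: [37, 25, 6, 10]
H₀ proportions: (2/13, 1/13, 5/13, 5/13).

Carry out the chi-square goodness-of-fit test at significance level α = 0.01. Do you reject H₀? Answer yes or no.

n = 78; E_i = n·p_i = [12.00, 6.00, 30.00, 30.00]
χ² = (37−12.00)²/12.00 + (25−6.00)²/6.00 + (6−30.00)²/30.00 + (10−30.00)²/30.00 = 144.7833
df = 3
p-value (upper-tail) = 0.00000
At α=0.01: p < α → reject H₀

reject H₀: yes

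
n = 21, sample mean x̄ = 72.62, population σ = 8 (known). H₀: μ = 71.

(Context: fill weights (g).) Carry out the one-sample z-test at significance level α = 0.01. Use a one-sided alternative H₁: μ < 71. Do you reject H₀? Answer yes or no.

SE = σ/√n = 8/√21 = 1.7457
z = (x̄−μ₀)/SE = (72.62−71)/1.7457 = 0.9280
p-value (one-sided, H₁ less) = 0.82329
At α=0.01: p ≥ α → fail to reject H₀

reject H₀: no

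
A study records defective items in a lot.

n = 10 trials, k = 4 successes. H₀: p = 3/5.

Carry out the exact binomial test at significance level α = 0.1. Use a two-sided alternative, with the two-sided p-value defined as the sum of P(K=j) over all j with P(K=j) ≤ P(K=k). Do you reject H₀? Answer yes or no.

Exact binomial: n=10, k=4, p₀=3/5=0.6000
P(X=j) = C(n,j)·p₀^j·(1−p₀)^(n−j); p = Σ P(X=j) over j with P(X=j) ≤ P(X=4)
p-value (two-sided) = 0.21260
At α=0.1: p ≥ α → fail to reject H₀

reject H₀: no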